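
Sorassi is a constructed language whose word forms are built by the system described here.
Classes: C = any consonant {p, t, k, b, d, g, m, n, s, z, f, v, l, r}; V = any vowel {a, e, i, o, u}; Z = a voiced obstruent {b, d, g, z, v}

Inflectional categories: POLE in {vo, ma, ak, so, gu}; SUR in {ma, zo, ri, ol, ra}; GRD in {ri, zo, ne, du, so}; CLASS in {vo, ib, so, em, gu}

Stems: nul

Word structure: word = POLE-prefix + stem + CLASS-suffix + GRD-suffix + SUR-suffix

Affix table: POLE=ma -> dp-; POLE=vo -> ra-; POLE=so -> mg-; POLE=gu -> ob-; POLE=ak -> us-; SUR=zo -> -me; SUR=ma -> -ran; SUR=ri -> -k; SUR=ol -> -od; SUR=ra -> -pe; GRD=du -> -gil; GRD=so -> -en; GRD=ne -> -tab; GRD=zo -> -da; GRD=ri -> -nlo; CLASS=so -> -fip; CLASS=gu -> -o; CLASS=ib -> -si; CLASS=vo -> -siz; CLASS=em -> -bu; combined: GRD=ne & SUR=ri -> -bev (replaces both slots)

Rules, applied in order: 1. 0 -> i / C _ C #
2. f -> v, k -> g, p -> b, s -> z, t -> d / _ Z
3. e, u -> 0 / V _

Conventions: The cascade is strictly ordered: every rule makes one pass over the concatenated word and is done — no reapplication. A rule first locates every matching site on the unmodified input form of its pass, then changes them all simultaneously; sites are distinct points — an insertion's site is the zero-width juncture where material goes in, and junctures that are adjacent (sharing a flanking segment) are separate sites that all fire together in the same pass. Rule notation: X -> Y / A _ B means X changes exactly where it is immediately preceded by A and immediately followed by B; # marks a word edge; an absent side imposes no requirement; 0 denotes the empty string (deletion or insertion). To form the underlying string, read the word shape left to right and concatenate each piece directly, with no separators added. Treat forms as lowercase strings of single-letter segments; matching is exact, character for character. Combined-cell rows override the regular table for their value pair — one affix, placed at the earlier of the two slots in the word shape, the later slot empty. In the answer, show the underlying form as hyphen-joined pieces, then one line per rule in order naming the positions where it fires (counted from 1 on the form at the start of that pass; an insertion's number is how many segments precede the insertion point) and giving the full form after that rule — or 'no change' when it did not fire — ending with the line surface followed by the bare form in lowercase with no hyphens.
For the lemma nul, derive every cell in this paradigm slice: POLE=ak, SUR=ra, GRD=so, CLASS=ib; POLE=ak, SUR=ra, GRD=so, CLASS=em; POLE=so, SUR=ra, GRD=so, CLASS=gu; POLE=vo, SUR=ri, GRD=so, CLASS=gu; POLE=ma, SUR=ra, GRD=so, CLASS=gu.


cell POLE=ak, SUR=ra, GRD=so, CLASS=ib:
underlying: us-nul-si-en-pe
1. 0 -> i / C _ C #: no change
2. f -> v, k -> g, p -> b, s -> z, t -> d / _ Z: no change
3. e, u -> 0 / V _: fires at position(s) 8: usnulsinpe
surface: usnulsinpe

cell POLE=ak, SUR=ra, GRD=so, CLASS=em:
underlying: us-nul-bu-en-pe
1. 0 -> i / C _ C #: no change
2. f -> v, k -> g, p -> b, s -> z, t -> d / _ Z: no change
3. e, u -> 0 / V _: fires at position(s) 8: usnulbunpe
surface: usnulbunpe

cell POLE=so, SUR=ra, GRD=so, CLASS=gu:
underlying: mg-nul-o-en-pe
1. 0 -> i / C _ C #: no change
2. f -> v, k -> g, p -> b, s -> z, t -> d / _ Z: no change
3. e, u -> 0 / V _: fires at position(s) 7: mgnulonpe
surface: mgnulonpe

cell POLE=vo, SUR=ri, GRD=so, CLASS=gu:
underlying: ra-nul-o-en-k
1. 0 -> i / C _ C #: inserts after position(s) 8: ranuloenik
2. f -> v, k -> g, p -> b, s -> z, t -> d / _ Z: no change
3. e, u -> 0 / V _: fires at position(s) 7: ranulonik
surface: ranulonik

cell POLE=ma, SUR=ra, GRD=so, CLASS=gu:
underlying: dp-nul-o-en-pe
1. 0 -> i / C _ C #: no change
2. f -> v, k -> g, p -> b, s -> z, t -> d / _ Z: no change
3. e, u -> 0 / V _: fires at position(s) 7: dpnulonpe
surface: dpnulonpe


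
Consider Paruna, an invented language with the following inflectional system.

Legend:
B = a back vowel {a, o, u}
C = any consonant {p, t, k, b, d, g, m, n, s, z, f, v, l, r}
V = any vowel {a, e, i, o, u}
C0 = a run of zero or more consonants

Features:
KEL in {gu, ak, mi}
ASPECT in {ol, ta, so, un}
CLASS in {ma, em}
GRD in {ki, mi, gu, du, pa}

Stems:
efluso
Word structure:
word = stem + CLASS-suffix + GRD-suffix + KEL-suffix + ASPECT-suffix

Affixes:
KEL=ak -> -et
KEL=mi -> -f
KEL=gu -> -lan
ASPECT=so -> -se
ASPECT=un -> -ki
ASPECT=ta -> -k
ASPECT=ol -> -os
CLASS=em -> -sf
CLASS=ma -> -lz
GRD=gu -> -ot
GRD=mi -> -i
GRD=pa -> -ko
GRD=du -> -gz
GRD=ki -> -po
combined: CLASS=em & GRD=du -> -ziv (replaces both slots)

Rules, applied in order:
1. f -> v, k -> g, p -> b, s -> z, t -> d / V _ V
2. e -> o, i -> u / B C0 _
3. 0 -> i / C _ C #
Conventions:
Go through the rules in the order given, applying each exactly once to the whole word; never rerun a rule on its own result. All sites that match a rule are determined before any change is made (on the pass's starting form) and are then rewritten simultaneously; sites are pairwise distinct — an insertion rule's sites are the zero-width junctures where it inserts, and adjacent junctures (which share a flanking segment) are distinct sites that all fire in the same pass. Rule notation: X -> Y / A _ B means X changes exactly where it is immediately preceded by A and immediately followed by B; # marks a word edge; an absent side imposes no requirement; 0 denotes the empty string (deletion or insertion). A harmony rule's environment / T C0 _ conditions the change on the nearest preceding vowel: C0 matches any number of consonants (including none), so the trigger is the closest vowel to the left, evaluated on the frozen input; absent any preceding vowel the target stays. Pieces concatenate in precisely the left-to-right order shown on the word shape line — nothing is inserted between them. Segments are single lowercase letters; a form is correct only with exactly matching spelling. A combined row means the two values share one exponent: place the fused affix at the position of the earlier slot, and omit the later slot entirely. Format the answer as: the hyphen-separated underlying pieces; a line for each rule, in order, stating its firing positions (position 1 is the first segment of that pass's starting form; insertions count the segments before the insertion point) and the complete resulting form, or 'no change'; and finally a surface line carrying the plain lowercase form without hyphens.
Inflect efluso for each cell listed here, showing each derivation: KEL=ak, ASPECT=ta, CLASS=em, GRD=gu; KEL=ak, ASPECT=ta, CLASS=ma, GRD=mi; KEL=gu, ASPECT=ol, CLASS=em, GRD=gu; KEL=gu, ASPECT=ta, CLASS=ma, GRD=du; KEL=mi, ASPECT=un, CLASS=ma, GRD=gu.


cell KEL=ak, ASPECT=ta, CLASS=em, GRD=gu:
underlying: efluso-sf-ot-et-k
1. f -> v, k -> g, p -> b, s -> z, t -> d / V _ V: fires at position(s) 5, 10: efluzosfodetk
2. e -> o, i -> u / B C0 _: fires at position(s) 11: efluzosfodotk
3. 0 -> i / C _ C #: inserts after position(s) 12: efluzosfodotik
surface: efluzosfodotik

cell KEL=ak, ASPECT=ta, CLASS=ma, GRD=mi:
underlying: efluso-lz-i-et-k
1. f -> v, k -> g, p -> b, s -> z, t -> d / V _ V: fires at position(s) 5: efluzolzietk
2. e -> o, i -> u / B C0 _: fires at position(s) 9: efluzolzuetk
3. 0 -> i / C _ C #: inserts after position(s) 11: efluzolzuetik
surface: efluzolzuetik

cell KEL=gu, ASPECT=ol, CLASS=em, GRD=gu:
underlying: efluso-sf-ot-lan-os
1. f -> v, k -> g, p -> b, s -> z, t -> d / V _ V: fires at position(s) 5: efluzosfotlanos
2. e -> o, i -> u / B C0 _: no change
3. 0 -> i / C _ C #: no change
surface: efluzosfotlanos

cell KEL=gu, ASPECT=ta, CLASS=ma, GRD=du:
underlying: efluso-lz-gz-lan-k
1. f -> v, k -> g, p -> b, s -> z, t -> d / V _ V: fires at position(s) 5: efluzolzgzlank
2. e -> o, i -> u / B C0 _: no change
3. 0 -> i / C _ C #: inserts after position(s) 13: efluzolzgzlanik
surface: efluzolzgzlanik

cell KEL=mi, ASPECT=un, CLASS=ma, GRD=gu:
underlying: efluso-lz-ot-f-ki
1. f -> v, k -> g, p -> b, s -> z, t -> d / V _ V: fires at position(s) 5: efluzolzotfki
2. e -> o, i -> u / B C0 _: fires at position(s) 13: efluzolzotfku
3. 0 -> i / C _ C #: no change
surface: efluzolzotfku


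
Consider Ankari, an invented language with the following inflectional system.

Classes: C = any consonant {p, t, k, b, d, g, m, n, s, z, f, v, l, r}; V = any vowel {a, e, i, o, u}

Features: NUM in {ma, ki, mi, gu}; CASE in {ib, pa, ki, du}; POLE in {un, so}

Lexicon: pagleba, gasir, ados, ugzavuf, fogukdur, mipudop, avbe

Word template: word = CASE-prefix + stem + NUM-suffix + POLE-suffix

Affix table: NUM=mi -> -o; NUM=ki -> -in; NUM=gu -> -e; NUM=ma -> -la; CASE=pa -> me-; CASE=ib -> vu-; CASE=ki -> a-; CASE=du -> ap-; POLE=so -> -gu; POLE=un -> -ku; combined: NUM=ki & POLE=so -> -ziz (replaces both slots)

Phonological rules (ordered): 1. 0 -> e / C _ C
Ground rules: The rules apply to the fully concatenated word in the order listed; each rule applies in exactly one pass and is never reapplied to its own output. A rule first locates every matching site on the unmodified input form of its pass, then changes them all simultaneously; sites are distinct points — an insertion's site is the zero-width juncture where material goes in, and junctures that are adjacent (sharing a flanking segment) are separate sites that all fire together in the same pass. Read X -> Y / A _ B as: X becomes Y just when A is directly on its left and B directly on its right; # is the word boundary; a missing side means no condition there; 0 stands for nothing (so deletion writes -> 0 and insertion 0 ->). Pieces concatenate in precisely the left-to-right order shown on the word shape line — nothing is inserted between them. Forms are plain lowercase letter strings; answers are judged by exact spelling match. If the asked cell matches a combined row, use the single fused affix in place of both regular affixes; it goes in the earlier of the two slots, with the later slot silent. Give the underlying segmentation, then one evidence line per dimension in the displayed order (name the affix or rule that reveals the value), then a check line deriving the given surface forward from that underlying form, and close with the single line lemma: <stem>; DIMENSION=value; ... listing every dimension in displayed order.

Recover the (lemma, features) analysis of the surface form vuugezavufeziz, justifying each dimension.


underlying: vu-ugzavuf-ziz
NUM=ki - signalled by the combined affix row
CASE=ib - signalled by the affix vu-
POLE=so - signalled by the combined affix row
check: vuugzavufziz -> vuugezavufeziz
lemma: ugzavuf; NUM=ki; CASE=ib; POLE=so


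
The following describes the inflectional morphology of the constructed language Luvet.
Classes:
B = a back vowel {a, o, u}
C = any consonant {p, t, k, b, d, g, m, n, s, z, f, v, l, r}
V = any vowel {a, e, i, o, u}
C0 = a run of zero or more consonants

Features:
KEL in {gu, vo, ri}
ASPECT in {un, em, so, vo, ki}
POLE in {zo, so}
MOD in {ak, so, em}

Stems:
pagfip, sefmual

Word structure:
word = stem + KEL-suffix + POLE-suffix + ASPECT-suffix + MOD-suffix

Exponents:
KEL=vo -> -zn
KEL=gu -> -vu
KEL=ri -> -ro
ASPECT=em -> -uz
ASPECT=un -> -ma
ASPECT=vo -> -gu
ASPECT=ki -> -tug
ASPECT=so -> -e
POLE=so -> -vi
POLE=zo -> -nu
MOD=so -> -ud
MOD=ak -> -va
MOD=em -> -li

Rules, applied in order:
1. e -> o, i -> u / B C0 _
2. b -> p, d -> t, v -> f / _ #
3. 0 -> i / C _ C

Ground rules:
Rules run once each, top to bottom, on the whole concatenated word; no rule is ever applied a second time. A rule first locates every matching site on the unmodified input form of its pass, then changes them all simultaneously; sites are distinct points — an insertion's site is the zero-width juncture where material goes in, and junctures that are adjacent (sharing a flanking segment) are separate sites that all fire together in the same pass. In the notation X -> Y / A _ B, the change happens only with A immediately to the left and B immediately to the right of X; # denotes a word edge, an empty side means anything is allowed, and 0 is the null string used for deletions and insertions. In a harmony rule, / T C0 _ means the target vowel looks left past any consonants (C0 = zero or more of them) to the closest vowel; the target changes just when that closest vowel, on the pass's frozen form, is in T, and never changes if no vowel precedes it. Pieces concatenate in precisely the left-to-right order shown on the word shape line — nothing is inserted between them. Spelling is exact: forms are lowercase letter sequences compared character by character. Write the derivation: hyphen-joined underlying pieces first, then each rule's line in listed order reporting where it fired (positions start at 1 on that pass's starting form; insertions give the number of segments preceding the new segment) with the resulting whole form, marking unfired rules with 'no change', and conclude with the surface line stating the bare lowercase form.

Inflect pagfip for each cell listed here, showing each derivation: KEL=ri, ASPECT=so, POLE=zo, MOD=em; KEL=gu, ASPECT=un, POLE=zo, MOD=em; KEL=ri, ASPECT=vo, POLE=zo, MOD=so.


cell KEL=ri, ASPECT=so, POLE=zo, MOD=em:
underlying: pagfip-ro-nu-e-li
1. e -> o, i -> u / B C0 _: fires at position(s) 5, 11: pagfupronuoli
2. b -> p, d -> t, v -> f / _ #: no change
3. 0 -> i / C _ C: inserts after position(s) 3, 6: pagifupironuoli
surface: pagifupironuoli

cell KEL=gu, ASPECT=un, POLE=zo, MOD=em:
underlying: pagfip-vu-nu-ma-li
1. e -> o, i -> u / B C0 _: fires at position(s) 5, 14: pagfupvunumalu
2. b -> p, d -> t, v -> f / _ #: no change
3. 0 -> i / C _ C: inserts after position(s) 3, 6: pagifupivunumalu
surface: pagifupivunumalu

cell KEL=ri, ASPECT=vo, POLE=zo, MOD=so:
underlying: pagfip-ro-nu-gu-ud
1. e -> o, i -> u / B C0 _: fires at position(s) 5: pagfupronuguud
2. b -> p, d -> t, v -> f / _ #: fires at position(s) 14: pagfupronuguut
3. 0 -> i / C _ C: inserts after position(s) 3, 6: pagifupironuguut
surface: pagifupironuguut


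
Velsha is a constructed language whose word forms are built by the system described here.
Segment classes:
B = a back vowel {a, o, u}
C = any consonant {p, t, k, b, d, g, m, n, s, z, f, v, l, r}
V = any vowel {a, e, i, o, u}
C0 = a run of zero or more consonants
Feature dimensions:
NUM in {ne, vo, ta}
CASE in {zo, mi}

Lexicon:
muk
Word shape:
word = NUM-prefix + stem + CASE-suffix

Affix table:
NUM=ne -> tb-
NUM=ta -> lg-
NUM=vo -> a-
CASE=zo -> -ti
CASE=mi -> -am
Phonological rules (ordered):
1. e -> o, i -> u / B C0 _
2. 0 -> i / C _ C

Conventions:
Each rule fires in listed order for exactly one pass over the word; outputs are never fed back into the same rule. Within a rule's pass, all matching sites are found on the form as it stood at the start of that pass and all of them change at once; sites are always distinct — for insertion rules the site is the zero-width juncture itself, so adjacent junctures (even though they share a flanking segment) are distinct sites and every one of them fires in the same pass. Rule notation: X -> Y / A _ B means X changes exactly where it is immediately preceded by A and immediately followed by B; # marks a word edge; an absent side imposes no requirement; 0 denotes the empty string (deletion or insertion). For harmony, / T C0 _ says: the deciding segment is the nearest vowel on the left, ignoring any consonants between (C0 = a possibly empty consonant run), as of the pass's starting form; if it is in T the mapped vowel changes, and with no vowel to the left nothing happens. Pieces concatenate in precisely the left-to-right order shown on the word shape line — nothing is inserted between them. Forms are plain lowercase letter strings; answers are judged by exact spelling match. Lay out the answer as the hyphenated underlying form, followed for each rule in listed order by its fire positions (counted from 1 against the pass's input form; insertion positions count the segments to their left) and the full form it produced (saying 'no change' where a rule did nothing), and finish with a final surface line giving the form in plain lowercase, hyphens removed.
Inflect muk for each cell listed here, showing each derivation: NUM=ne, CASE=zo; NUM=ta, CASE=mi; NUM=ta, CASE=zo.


cell NUM=ne, CASE=zo:
underlying: tb-muk-ti
1. e -> o, i -> u / B C0 _: fires at position(s) 7: tbmuktu
2. 0 -> i / C _ C: inserts after position(s) 1, 2, 5: tibimukitu
surface: tibimukitu

cell NUM=ta, CASE=mi:
underlying: lg-muk-am
1. e -> o, i -> u / B C0 _: no change
2. 0 -> i / C _ C: inserts after position(s) 1, 2: ligimukam
surface: ligimukam

cell NUM=ta, CASE=zo:
underlying: lg-muk-ti
1. e -> o, i -> u / B C0 _: fires at position(s) 7: lgmuktu
2. 0 -> i / C _ C: inserts after position(s) 1, 2, 5: ligimukitu
surface: ligimukitu


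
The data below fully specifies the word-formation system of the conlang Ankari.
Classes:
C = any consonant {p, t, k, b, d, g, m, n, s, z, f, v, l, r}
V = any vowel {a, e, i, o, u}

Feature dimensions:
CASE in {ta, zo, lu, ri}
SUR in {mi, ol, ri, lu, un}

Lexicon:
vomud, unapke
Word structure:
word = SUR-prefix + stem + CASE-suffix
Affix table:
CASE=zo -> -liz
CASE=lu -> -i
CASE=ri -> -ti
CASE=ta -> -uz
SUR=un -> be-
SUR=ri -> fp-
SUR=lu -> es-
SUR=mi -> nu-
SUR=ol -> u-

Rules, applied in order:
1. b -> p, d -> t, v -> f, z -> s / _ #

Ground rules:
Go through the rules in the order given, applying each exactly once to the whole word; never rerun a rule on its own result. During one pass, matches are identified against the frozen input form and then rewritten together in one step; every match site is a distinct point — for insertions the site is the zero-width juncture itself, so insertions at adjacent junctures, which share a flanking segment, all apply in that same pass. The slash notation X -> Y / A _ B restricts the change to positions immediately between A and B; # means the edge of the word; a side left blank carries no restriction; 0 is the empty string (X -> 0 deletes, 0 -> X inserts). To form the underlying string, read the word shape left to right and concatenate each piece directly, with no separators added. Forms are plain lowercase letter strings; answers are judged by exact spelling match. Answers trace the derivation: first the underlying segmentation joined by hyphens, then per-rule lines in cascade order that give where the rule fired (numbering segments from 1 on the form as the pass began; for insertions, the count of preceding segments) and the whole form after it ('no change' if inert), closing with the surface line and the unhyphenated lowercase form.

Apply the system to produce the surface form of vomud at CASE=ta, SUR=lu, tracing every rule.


underlying: es-vomud-uz
1. b -> p, d -> t, v -> f, z -> s / _ #: fires at position(s) 9: esvomudus
surface: esvomudus


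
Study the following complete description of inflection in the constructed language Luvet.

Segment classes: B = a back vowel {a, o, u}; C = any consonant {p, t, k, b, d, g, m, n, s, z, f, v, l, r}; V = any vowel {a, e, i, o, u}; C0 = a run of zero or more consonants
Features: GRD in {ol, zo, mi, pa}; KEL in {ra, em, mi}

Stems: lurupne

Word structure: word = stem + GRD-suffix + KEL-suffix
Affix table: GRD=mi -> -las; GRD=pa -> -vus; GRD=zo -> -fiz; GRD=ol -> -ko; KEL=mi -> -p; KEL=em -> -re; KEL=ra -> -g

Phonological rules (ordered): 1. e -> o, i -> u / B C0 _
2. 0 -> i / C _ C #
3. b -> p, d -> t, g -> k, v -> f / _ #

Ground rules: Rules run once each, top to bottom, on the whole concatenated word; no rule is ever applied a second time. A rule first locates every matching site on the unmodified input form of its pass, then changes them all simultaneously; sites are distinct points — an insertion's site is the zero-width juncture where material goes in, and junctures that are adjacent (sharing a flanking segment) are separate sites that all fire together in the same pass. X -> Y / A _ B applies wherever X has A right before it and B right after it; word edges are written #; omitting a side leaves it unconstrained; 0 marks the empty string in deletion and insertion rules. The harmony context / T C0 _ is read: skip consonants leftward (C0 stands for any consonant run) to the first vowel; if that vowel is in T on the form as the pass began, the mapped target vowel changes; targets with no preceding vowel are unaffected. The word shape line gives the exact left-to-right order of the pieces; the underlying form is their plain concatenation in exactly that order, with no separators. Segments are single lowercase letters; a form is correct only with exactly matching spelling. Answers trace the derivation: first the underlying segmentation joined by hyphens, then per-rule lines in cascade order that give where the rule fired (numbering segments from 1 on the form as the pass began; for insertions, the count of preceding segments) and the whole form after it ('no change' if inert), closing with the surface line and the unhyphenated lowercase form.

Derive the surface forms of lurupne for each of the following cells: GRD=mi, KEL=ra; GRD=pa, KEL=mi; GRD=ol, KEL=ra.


cell GRD=mi, KEL=ra:
underlying: lurupne-las-g
1. e -> o, i -> u / B C0 _: fires at position(s) 7: lurupnolasg
2. 0 -> i / C _ C #: inserts after position(s) 10: lurupnolasig
3. b -> p, d -> t, g -> k, v -> f / _ #: fires at position(s) 12: lurupnolasik
surface: lurupnolasik

cell GRD=pa, KEL=mi:
underlying: lurupne-vus-p
1. e -> o, i -> u / B C0 _: fires at position(s) 7: lurupnovusp
2. 0 -> i / C _ C #: inserts after position(s) 10: lurupnovusip
3. b -> p, d -> t, g -> k, v -> f / _ #: no change
surface: lurupnovusip

cell GRD=ol, KEL=ra:
underlying: lurupne-ko-g
1. e -> o, i -> u / B C0 _: fires at position(s) 7: lurupnokog
2. 0 -> i / C _ C #: no change
3. b -> p, d -> t, g -> k, v -> f / _ #: fires at position(s) 10: lurupnokok
surface: lurupnokok


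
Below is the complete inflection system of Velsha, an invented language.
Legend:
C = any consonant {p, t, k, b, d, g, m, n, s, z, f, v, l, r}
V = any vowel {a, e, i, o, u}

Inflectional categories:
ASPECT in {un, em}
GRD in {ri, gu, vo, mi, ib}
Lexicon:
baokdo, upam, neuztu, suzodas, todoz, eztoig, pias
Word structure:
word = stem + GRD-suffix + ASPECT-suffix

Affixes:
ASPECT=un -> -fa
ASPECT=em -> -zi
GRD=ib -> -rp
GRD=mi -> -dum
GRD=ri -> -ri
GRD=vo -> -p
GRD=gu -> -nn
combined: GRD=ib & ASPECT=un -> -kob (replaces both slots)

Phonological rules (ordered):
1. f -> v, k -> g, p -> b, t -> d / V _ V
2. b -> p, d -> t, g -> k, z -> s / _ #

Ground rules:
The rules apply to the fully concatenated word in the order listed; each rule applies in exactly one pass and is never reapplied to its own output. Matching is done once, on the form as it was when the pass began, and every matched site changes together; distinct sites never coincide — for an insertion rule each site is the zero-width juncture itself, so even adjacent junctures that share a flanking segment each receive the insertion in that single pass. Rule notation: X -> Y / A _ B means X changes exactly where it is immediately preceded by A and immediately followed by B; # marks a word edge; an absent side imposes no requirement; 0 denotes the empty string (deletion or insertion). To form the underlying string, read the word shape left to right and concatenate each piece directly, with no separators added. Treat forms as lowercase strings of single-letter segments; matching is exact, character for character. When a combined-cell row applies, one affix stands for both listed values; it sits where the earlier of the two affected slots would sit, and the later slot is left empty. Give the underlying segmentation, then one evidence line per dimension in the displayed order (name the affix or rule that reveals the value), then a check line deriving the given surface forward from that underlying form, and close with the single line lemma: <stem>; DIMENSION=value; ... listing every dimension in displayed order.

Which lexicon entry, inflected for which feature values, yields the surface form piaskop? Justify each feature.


underlying: pias-kob
ASPECT=un - signalled by the combined affix row
GRD=ib - signalled by the combined affix row
check: piaskob -> piaskob -> piaskop
lemma: pias; ASPECT=un; GRD=ib


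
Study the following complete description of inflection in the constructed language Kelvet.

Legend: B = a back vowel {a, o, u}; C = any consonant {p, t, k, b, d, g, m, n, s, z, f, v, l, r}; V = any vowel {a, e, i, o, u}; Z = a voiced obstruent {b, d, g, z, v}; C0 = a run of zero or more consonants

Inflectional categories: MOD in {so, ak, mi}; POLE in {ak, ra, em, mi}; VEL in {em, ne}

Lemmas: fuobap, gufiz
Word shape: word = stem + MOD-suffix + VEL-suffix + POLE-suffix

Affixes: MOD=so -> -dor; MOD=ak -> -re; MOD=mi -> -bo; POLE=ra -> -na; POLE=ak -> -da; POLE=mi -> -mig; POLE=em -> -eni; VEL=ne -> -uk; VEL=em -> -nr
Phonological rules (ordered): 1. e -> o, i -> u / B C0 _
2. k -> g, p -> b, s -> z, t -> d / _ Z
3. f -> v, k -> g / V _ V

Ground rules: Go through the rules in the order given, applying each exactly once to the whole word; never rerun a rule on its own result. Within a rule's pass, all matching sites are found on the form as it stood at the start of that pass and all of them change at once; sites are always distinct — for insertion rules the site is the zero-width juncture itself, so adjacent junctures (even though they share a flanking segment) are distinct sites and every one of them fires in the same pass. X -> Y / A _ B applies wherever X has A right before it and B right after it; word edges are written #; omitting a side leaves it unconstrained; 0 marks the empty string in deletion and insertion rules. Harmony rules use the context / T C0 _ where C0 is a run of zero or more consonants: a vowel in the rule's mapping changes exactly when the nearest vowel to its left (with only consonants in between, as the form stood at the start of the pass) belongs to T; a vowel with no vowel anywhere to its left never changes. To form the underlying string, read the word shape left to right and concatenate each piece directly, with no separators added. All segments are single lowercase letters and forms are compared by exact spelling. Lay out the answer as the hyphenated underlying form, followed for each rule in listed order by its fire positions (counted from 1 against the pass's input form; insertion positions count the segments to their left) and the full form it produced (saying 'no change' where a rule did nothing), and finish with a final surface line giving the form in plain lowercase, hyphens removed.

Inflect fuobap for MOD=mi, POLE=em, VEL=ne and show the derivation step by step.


underlying: fuobap-bo-uk-eni
1. e -> o, i -> u / B C0 _: fires at position(s) 11: fuobapboukoni
2. k -> g, p -> b, s -> z, t -> d / _ Z: fires at position(s) 6: fuobabboukoni
3. f -> v, k -> g / V _ V: fires at position(s) 10: fuobabbougoni
surface: fuobabbougoni


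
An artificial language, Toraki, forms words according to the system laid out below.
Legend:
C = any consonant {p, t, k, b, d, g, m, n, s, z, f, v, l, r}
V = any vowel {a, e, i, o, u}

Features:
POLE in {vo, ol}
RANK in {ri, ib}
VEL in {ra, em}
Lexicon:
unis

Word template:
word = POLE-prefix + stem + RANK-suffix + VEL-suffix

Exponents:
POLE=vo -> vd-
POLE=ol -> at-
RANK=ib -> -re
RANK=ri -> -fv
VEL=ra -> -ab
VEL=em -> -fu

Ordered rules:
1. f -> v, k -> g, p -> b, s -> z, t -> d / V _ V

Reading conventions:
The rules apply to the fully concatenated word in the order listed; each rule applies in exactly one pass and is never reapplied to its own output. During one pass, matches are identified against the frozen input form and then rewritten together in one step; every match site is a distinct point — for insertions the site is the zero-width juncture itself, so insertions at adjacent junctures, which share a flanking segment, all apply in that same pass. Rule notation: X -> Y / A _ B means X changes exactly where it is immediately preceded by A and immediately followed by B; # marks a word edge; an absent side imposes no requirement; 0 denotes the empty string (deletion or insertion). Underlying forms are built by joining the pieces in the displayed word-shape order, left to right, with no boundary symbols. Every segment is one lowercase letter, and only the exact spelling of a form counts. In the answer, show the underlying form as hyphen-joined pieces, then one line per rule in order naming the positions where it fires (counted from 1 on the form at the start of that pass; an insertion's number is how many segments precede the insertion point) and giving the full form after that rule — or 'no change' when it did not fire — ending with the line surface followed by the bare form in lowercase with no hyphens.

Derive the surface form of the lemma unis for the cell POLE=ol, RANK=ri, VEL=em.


underlying: at-unis-fv-fu
1. f -> v, k -> g, p -> b, s -> z, t -> d / V _ V: fires at position(s) 2: adunisfvfu
surface: adunisfvfu


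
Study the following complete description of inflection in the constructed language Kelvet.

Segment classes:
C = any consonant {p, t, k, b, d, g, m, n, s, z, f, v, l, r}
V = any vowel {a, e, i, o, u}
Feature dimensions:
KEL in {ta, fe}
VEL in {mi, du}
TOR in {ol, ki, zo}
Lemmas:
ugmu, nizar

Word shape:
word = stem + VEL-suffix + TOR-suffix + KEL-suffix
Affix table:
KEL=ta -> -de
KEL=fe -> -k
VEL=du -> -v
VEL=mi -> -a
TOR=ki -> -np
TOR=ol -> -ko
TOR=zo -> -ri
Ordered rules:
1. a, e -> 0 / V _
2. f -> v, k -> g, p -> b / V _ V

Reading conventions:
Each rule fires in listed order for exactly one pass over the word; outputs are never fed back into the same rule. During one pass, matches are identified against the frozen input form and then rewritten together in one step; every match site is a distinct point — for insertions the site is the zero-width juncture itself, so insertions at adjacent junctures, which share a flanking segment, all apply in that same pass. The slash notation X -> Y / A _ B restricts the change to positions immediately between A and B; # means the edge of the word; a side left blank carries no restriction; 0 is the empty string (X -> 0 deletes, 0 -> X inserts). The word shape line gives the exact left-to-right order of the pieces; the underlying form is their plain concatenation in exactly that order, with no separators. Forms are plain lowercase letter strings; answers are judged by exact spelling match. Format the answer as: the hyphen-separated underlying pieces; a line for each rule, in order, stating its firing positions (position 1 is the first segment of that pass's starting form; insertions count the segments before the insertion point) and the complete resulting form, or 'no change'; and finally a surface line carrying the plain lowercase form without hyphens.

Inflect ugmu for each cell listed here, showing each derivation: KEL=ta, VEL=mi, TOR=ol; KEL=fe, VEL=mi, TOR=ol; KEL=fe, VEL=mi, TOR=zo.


cell KEL=ta, VEL=mi, TOR=ol:
underlying: ugmu-a-ko-de
1. a, e -> 0 / V _: fires at position(s) 5: ugmukode
2. f -> v, k -> g, p -> b / V _ V: fires at position(s) 5: ugmugode
surface: ugmugode

cell KEL=fe, VEL=mi, TOR=ol:
underlying: ugmu-a-ko-k
1. a, e -> 0 / V _: fires at position(s) 5: ugmukok
2. f -> v, k -> g, p -> b / V _ V: fires at position(s) 5: ugmugok
surface: ugmugok

cell KEL=fe, VEL=mi, TOR=zo:
underlying: ugmu-a-ri-k
1. a, e -> 0 / V _: fires at position(s) 5: ugmurik
2. f -> v, k -> g, p -> b / V _ V: no change
surface: ugmurik


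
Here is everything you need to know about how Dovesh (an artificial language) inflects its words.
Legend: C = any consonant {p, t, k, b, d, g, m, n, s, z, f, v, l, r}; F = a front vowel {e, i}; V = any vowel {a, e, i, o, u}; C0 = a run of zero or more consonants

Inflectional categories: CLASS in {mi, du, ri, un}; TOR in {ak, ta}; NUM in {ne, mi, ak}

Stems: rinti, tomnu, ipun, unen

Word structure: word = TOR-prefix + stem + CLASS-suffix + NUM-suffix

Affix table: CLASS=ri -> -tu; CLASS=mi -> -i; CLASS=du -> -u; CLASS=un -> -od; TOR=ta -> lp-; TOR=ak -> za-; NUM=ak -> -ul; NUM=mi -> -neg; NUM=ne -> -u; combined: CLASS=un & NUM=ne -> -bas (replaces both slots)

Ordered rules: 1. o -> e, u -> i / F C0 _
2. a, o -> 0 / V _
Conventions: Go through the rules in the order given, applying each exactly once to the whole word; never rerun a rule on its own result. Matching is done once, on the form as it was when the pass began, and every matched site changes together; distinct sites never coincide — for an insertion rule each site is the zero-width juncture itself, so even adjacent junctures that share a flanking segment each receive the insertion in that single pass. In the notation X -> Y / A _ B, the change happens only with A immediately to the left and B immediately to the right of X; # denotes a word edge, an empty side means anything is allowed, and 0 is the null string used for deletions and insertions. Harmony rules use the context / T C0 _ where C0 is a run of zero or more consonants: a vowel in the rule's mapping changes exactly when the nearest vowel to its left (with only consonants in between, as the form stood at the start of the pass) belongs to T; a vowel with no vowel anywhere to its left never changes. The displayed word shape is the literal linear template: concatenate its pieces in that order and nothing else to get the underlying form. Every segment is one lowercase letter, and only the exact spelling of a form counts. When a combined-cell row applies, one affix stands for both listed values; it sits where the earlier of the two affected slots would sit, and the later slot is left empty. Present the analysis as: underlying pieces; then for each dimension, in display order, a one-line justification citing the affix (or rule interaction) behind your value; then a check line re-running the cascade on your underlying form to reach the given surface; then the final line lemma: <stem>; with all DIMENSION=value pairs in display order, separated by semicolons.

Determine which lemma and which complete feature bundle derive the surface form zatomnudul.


underlying: za-tomnu-od-ul
CLASS=un - signalled by the affix -od
TOR=ak - signalled by the affix za-
NUM=ak - signalled by the affix -ul
check: zatomnuodul -> zatomnuodul -> zatomnudul
lemma: tomnu; CLASS=un; TOR=ak; NUM=ak


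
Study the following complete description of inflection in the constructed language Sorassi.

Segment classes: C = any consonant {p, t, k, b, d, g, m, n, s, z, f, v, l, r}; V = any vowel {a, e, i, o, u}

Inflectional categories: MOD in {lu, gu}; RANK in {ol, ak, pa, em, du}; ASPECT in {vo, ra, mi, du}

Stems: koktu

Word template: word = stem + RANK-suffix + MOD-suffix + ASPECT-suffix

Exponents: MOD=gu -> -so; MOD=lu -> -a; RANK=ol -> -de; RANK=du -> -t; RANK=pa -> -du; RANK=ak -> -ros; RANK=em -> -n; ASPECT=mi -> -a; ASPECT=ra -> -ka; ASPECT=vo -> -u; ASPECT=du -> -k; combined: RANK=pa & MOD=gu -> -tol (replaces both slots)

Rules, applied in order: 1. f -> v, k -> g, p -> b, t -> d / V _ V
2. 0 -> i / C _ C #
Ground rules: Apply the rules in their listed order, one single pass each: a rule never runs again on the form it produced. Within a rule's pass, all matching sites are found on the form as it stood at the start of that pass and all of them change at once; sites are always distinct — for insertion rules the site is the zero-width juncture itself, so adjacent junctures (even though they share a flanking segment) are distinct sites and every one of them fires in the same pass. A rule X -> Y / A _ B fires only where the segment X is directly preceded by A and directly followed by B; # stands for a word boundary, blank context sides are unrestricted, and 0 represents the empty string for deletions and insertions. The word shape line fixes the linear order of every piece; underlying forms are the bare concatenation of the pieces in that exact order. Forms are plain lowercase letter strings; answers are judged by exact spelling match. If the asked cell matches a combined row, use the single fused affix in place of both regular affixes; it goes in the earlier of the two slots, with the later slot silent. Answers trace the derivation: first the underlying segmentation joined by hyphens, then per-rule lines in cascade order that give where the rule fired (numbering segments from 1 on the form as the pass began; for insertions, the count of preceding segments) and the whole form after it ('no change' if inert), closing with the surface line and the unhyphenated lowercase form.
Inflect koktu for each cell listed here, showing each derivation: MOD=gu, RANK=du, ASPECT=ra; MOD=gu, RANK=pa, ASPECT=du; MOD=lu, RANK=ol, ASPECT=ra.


cell MOD=gu, RANK=du, ASPECT=ra:
underlying: koktu-t-so-ka
1. f -> v, k -> g, p -> b, t -> d / V _ V: fires at position(s) 9: koktutsoga
2. 0 -> i / C _ C #: no change
surface: koktutsoga

cell MOD=gu, RANK=pa, ASPECT=du:
underlying: koktu-tol-k
1. f -> v, k -> g, p -> b, t -> d / V _ V: fires at position(s) 6: koktudolk
2. 0 -> i / C _ C #: inserts after position(s) 8: koktudolik
surface: koktudolik

cell MOD=lu, RANK=ol, ASPECT=ra:
underlying: koktu-de-a-ka
1. f -> v, k -> g, p -> b, t -> d / V _ V: fires at position(s) 9: koktudeaga
2. 0 -> i / C _ C #: no change
surface: koktudeaga


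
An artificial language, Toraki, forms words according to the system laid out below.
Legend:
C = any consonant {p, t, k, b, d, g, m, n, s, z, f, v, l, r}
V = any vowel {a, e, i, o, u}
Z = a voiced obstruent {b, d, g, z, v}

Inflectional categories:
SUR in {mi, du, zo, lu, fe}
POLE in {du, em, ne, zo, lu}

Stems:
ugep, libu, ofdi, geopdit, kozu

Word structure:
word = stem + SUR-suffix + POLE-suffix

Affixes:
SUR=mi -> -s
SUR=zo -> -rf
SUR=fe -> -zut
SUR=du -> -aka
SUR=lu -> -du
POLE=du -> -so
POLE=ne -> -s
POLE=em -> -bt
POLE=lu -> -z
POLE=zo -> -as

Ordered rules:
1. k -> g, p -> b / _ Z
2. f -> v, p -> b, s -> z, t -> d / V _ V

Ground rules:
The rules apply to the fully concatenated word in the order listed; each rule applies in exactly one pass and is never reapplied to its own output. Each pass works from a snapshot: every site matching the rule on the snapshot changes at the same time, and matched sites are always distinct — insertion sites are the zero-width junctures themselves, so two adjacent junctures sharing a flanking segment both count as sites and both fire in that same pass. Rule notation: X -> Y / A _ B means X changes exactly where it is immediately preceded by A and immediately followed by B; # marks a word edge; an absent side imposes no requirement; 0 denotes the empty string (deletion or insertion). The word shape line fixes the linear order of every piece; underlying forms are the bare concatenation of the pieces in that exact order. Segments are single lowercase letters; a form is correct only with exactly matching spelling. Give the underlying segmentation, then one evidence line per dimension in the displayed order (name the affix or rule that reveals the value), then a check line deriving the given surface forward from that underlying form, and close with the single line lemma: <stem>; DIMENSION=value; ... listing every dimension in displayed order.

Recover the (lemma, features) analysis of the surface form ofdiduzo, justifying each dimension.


underlying: ofdi-du-so
SUR=lu - signalled by the affix -du
POLE=du - signalled by the affix -so
check: ofdiduso -> ofdiduso -> ofdiduzo
lemma: ofdi; SUR=lu; POLE=du


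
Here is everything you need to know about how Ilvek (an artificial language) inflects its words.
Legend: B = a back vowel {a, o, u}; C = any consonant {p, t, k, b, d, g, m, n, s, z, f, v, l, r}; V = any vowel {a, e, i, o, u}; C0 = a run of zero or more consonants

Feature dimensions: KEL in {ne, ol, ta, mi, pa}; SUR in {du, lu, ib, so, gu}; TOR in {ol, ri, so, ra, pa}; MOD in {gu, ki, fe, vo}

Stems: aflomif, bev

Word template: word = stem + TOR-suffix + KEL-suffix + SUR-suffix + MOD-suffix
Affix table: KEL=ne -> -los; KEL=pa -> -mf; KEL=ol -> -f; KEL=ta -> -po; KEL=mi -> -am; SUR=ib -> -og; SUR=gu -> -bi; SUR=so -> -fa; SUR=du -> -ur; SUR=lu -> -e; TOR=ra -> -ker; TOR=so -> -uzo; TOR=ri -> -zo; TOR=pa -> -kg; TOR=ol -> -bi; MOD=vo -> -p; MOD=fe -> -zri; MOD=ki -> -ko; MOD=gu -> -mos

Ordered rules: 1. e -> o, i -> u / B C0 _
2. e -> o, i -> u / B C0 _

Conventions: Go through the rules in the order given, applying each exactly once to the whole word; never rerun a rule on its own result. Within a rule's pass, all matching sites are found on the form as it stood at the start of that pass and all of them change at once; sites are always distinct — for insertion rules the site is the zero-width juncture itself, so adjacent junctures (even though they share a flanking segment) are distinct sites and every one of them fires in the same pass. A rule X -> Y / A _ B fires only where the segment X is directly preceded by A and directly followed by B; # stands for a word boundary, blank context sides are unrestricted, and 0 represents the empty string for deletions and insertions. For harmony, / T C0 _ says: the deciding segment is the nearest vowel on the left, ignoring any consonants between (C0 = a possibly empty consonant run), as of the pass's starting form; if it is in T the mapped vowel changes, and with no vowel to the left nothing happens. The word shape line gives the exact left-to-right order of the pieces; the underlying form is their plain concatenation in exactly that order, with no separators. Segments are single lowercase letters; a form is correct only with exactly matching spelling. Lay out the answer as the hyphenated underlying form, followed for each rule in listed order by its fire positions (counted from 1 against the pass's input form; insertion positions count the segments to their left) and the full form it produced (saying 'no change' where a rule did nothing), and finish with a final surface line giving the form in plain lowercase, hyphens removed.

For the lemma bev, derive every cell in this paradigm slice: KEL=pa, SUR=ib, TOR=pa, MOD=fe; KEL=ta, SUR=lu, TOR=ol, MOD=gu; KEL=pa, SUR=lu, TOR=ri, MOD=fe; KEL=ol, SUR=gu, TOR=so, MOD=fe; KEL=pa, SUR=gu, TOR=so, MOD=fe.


cell KEL=pa, SUR=ib, TOR=pa, MOD=fe:
underlying: bev-kg-mf-og-zri
1. e -> o, i -> u / B C0 _: fires at position(s) 12: bevkgmfogzru
2. e -> o, i -> u / B C0 _: no change
surface: bevkgmfogzru

cell KEL=ta, SUR=lu, TOR=ol, MOD=gu:
underlying: bev-bi-po-e-mos
1. e -> o, i -> u / B C0 _: fires at position(s) 8: bevbipoomos
2. e -> o, i -> u / B C0 _: no change
surface: bevbipoomos

cell KEL=pa, SUR=lu, TOR=ri, MOD=fe:
underlying: bev-zo-mf-e-zri
1. e -> o, i -> u / B C0 _: fires at position(s) 8: bevzomfozri
2. e -> o, i -> u / B C0 _: fires at position(s) 11: bevzomfozru
surface: bevzomfozru

cell KEL=ol, SUR=gu, TOR=so, MOD=fe:
underlying: bev-uzo-f-bi-zri
1. e -> o, i -> u / B C0 _: fires at position(s) 9: bevuzofbuzri
2. e -> o, i -> u / B C0 _: fires at position(s) 12: bevuzofbuzru
surface: bevuzofbuzru

cell KEL=pa, SUR=gu, TOR=so, MOD=fe:
underlying: bev-uzo-mf-bi-zri
1. e -> o, i -> u / B C0 _: fires at position(s) 10: bevuzomfbuzri
2. e -> o, i -> u / B C0 _: fires at position(s) 13: bevuzomfbuzru
surface: bevuzomfbuzru
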